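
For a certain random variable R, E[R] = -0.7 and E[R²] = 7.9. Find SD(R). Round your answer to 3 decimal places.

2.722

Var(R) = 7.9 − (-0.7)² = 7.41
SD(R) = √7.41 ≈ 2.722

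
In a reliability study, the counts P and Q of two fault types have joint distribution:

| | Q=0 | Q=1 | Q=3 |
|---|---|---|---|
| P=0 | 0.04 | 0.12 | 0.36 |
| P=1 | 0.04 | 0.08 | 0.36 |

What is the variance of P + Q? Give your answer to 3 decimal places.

E[P] = 0.48,  E[Q] = 2.36,  E[PQ] = 1.16
var(P) = 0.48 − (0.48)² = 0.2496;  var(Q) = 6.68 − (2.36)² = 1.1104
cov(P,Q) = 1.16 − (0.48)(2.36) = 0.0272
var(P + Q) = (1)²·0.2496 + (1)²·1.1104 + 2·(1)·(1)·0.0272 = 1.4144

1.414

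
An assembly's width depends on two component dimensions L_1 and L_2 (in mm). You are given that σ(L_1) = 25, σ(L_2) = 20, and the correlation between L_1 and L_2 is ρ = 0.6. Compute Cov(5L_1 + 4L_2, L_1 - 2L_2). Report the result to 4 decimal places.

-1875.0000

Var(L_1) = (25)² = 625;  Var(L_2) = (20)² = 400
Cov(L_1,L_2) = ρ·σ(L_1)·σ(L_2) = 0.6·25·20 = 300
Cov(5L_1 + 4L_2, L_1 - 2L_2) = (5)(1)Var(L_1) + (4)(-2)Var(L_2) + [(5)(-2) + (4)(1)]Cov(L_1,L_2)
= 5·625 + -8·400 + -6·300 = -1875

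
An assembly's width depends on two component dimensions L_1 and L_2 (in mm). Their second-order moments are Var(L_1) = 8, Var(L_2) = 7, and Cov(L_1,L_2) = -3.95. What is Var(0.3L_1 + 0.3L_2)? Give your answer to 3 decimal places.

0.639

Var(0.3L_1 + 0.3L_2) = (0.3)²·Var(L_1) + (0.3)²·Var(L_2) + 2·(0.3)·(0.3)·Cov(L_1,L_2)
= 0.09·8 + 0.09·7 + 0.18·-3.95 = 0.639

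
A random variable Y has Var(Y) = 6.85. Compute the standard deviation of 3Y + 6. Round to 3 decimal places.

Var(3Y + 6) = (3)²·6.85 = 61.65
SD(3Y + 6) = √61.65 ≈ 7.852

7.852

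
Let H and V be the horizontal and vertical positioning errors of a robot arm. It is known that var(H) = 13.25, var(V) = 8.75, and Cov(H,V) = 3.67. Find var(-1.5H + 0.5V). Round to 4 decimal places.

26.4950

var(-1.5H + 0.5V) = (-1.5)²·var(H) + (0.5)²·var(V) + 2·(-1.5)·(0.5)·Cov(H,V)
= 2.25·13.25 + 0.25·8.75 + -1.5·3.67 = 26.495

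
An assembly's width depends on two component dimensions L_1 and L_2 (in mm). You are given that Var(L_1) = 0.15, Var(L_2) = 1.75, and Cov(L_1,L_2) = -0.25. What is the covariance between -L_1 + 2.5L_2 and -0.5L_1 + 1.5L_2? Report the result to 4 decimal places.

7.3250

Cov(-L_1 + 2.5L_2, -0.5L_1 + 1.5L_2) = (-1)(-0.5)Var(L_1) + (2.5)(1.5)Var(L_2) + [(-1)(1.5) + (2.5)(-0.5)]Cov(L_1,L_2)
= 0.5·0.15 + 3.75·1.75 + -2.75·-0.25 = 7.325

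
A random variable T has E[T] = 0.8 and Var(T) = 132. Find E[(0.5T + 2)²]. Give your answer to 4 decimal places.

38.7600

E[0.5T + 2] = 0.5·0.8 + 2 = 2.4
Var(0.5T + 2) = (0.5)²·132 = 33
E[(0.5T + 2)²] = Var((0.5T + 2)) + (E[(0.5T + 2)])² = 33 + (2.4)² = 38.76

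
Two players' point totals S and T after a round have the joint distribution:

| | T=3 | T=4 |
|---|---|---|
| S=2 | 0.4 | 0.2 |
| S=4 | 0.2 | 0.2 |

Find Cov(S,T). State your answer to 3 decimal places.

0.080

E[S] = 2.8,  E[T] = 3.4
E[ST] = 9.6
Cov(S,T) = E[ST] − E[S]E[T] = 9.6 − (2.8)(3.4) = 0.08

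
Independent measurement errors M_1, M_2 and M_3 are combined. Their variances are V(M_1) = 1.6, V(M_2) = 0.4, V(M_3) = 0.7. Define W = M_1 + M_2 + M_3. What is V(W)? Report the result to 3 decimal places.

2.700

By independence, V(W) = (1)²V(M_1) + (1)²V(M_2) + (1)²V(M_3)
= (1)²·1.6 + (1)²·0.4 + (1)²·0.7 = 2.7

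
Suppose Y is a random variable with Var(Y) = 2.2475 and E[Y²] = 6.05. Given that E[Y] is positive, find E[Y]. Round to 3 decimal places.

1.950

(E[Y])² = E[Y²] − Var(Y) = 6.05 − 2.2475 = 3.8025
E[Y] = √3.8025 = 1.95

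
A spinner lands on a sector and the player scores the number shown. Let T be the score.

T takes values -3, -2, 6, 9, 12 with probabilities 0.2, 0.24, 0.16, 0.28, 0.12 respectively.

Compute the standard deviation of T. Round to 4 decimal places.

5.8081

E[T] = (-3)(0.2) + (-2)(0.24) + (6)(0.16) + (9)(0.28) + (12)(0.12) = 3.84
E[T²] = (-3)²(0.2) + (-2)²(0.24) + (6)²(0.16) + (9)²(0.28) + (12)²(0.12) = 48.48
Var(T) = E[T²] − (E[T])² = 48.48 − (3.84)² = 33.7344
sd(T) = √33.7344 ≈ 5.8081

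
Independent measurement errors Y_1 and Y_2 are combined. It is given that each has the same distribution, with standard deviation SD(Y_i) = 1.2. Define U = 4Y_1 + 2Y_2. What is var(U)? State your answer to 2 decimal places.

28.80

var(Y_i) = (1.2)² = 1.44
By independence, var(U) = (4)²var(Y_1) + (2)²var(Y_2)
= (4)²·1.44 + (2)²·1.44 = 28.8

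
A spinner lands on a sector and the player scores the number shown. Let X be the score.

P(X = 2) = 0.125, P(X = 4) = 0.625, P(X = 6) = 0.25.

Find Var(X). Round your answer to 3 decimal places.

E[X] = (2)(0.125) + (4)(0.625) + (6)(0.25) = 4.25
E[X²] = (2)²(0.125) + (4)²(0.625) + (6)²(0.25) = 19.5
Var(X) = E[X²] − (E[X])² = 19.5 − (4.25)² = 1.4375

1.438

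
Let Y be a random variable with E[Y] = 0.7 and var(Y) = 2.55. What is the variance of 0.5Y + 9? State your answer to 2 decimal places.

var(0.5Y + 9) = (0.5)²·var(Y) = 0.25·2.55 = 0.6375

0.64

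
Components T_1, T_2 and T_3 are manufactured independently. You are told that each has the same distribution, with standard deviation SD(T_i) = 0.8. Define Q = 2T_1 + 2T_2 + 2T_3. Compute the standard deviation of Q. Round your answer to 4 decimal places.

Var(T_i) = (0.8)² = 0.64
By independence, Var(Q) = (2)²Var(T_1) + (2)²Var(T_2) + (2)²Var(T_3)
= (2)²·0.64 + (2)²·0.64 + (2)²·0.64 = 7.68
SD(Q) = √7.68 ≈ 2.7713

2.7713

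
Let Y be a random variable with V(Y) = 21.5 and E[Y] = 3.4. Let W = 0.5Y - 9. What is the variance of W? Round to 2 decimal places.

V(0.5Y - 9) = (0.5)²·V(Y) = 0.25·21.5 = 5.375

5.38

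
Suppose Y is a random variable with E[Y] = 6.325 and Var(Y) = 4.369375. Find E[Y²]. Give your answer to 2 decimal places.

44.38

E[Y²] = Var(Y) + (E[Y])² = 4.369375 + (6.325)² = 44.375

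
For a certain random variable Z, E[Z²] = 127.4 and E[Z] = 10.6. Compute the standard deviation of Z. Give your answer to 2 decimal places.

3.88

Var(Z) = 127.4 − (10.6)² = 15.04
SD(Z) = √15.04 ≈ 3.88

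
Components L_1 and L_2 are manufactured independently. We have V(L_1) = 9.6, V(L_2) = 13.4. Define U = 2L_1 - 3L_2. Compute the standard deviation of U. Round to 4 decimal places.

12.6095

By independence, V(U) = (2)²V(L_1) + (-3)²V(L_2)
= (2)²·9.6 + (-3)²·13.4 = 159
SD(U) = √159 ≈ 12.6095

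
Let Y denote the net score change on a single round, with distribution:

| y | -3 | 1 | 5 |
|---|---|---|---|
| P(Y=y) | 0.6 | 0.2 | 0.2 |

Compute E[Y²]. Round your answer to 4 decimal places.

E[Y²] = (-3)²(0.6) + (1)²(0.2) + (5)²(0.2) = 10.6

10.6000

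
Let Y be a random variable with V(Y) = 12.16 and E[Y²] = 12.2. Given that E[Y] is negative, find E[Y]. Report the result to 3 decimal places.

(E[Y])² = E[Y²] − V(Y) = 12.2 − 12.16 = 0.04
E[Y] = −√0.04 = -0.2

-0.200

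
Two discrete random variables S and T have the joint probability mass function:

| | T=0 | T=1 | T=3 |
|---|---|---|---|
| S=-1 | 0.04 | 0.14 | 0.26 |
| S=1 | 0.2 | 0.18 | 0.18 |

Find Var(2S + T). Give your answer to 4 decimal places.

E[S] = 0.12,  E[T] = 1.64,  E[ST] = -0.2
Var(S) = 1 − (0.12)² = 0.9856;  Var(T) = 4.28 − (1.64)² = 1.5904
Cov(S,T) = -0.2 − (0.12)(1.64) = -0.3968
Var(2S + T) = (2)²·0.9856 + (1)²·1.5904 + 2·(2)·(1)·-0.3968 = 3.9456

3.9456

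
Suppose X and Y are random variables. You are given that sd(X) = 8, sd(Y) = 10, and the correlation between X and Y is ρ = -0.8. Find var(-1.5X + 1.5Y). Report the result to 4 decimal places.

657.0000

var(X) = (8)² = 64;  var(Y) = (10)² = 100
Cov(X,Y) = ρ·sd(X)·sd(Y) = -0.8·8·10 = -64
var(-1.5X + 1.5Y) = (-1.5)²·var(X) + (1.5)²·var(Y) + 2·(-1.5)·(1.5)·Cov(X,Y)
= 2.25·64 + 2.25·100 + -4.5·-64 = 657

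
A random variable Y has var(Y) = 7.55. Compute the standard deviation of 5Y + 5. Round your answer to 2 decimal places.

13.74

var(5Y + 5) = (5)²·7.55 = 188.75
σ(5Y + 5) = √188.75 ≈ 13.74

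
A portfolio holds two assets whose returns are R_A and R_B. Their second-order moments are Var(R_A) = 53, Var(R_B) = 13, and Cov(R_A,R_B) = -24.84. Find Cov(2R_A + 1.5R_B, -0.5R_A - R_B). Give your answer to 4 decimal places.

Cov(2R_A + 1.5R_B, -0.5R_A - R_B) = (2)(-0.5)Var(R_A) + (1.5)(-1)Var(R_B) + [(2)(-1) + (1.5)(-0.5)]Cov(R_A,R_B)
= -1·53 + -1.5·13 + -2.75·-24.84 = -4.19

-4.1900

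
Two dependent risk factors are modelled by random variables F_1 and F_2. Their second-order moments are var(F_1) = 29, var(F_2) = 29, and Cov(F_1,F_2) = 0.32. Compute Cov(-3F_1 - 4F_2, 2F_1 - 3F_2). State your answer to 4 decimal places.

174.3200

Cov(-3F_1 - 4F_2, 2F_1 - 3F_2) = (-3)(2)var(F_1) + (-4)(-3)var(F_2) + [(-3)(-3) + (-4)(2)]Cov(F_1,F_2)
= -6·29 + 12·29 + 1·0.32 = 174.32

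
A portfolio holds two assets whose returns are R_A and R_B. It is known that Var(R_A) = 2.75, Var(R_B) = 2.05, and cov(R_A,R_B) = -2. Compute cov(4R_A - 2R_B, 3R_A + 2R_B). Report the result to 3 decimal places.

20.800

cov(4R_A - 2R_B, 3R_A + 2R_B) = (4)(3)Var(R_A) + (-2)(2)Var(R_B) + [(4)(2) + (-2)(3)]cov(R_A,R_B)
= 12·2.75 + -4·2.05 + 2·-2 = 20.8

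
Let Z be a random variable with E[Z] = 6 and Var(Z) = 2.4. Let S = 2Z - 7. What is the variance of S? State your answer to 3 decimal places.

Var(2Z - 7) = (2)²·Var(Z) = 4·2.4 = 9.6

9.600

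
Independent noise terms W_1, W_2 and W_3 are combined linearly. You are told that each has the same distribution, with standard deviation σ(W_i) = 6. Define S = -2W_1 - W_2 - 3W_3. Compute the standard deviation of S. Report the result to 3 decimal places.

22.450

Var(W_i) = (6)² = 36
By independence, Var(S) = (-2)²Var(W_1) + (-1)²Var(W_2) + (-3)²Var(W_3)
= (-2)²·36 + (-1)²·36 + (-3)²·36 = 504
σ(S) = √504 ≈ 22.450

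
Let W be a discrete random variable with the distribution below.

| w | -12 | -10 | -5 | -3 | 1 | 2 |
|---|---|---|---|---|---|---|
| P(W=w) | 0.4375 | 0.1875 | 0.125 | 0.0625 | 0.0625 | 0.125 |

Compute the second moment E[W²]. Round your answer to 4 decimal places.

E[W²] = (-12)²(0.4375) + (-10)²(0.1875) + (-5)²(0.125) + (-3)²(0.0625) + (1)²(0.0625) + (2)²(0.125) = 86

86.0000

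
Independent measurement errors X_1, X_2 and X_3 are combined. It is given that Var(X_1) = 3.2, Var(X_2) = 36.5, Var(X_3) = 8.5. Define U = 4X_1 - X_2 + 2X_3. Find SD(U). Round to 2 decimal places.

By independence, Var(U) = (4)²Var(X_1) + (-1)²Var(X_2) + (2)²Var(X_3)
= (4)²·3.2 + (-1)²·36.5 + (2)²·8.5 = 121.7
SD(U) = √121.7 ≈ 11.03

11.03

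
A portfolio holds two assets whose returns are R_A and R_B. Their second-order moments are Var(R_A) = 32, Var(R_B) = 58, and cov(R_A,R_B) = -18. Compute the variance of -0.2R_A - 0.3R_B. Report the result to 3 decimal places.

4.340

Var(-0.2R_A - 0.3R_B) = (-0.2)²·Var(R_A) + (-0.3)²·Var(R_B) + 2·(-0.2)·(-0.3)·cov(R_A,R_B)
= 0.04·32 + 0.09·58 + 0.12·-18 = 4.34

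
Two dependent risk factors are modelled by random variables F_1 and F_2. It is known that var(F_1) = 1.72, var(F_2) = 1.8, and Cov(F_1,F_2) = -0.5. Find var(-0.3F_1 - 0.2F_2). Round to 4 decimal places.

0.1668

var(-0.3F_1 - 0.2F_2) = (-0.3)²·var(F_1) + (-0.2)²·var(F_2) + 2·(-0.3)·(-0.2)·Cov(F_1,F_2)
= 0.09·1.72 + 0.04·1.8 + 0.12·-0.5 = 0.1668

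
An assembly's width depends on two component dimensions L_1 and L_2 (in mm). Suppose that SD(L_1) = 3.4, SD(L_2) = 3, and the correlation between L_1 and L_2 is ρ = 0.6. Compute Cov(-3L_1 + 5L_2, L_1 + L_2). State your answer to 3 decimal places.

Var(L_1) = (3.4)² = 11.56;  Var(L_2) = (3)² = 9
Cov(L_1,L_2) = ρ·SD(L_1)·SD(L_2) = 0.6·3.4·3 = 6.12
Cov(-3L_1 + 5L_2, L_1 + L_2) = (-3)(1)Var(L_1) + (5)(1)Var(L_2) + [(-3)(1) + (5)(1)]Cov(L_1,L_2)
= -3·11.56 + 5·9 + 2·6.12 = 22.56

22.560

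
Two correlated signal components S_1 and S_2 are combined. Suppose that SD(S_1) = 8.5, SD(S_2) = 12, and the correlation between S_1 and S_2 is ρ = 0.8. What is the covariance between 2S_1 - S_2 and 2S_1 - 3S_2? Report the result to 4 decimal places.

68.2000

Var(S_1) = (8.5)² = 72.25;  Var(S_2) = (12)² = 144
Cov(S_1,S_2) = ρ·SD(S_1)·SD(S_2) = 0.8·8.5·12 = 81.6
Cov(2S_1 - S_2, 2S_1 - 3S_2) = (2)(2)Var(S_1) + (-1)(-3)Var(S_2) + [(2)(-3) + (-1)(2)]Cov(S_1,S_2)
= 4·72.25 + 3·144 + -8·81.6 = 68.2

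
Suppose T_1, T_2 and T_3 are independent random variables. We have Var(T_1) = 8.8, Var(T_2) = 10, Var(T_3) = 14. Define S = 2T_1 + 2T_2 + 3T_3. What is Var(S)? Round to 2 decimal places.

By independence, Var(S) = (2)²Var(T_1) + (2)²Var(T_2) + (3)²Var(T_3)
= (2)²·8.8 + (2)²·10 + (3)²·14 = 201.2

201.20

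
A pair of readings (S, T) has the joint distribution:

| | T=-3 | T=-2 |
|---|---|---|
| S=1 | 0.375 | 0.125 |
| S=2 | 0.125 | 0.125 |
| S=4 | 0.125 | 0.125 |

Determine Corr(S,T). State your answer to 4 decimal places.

E[S] = 2,  E[T] = -2.625
E[ST] = -5.125
Cov(S,T) = E[ST] − E[S]E[T] = -5.125 − (2)(-2.625) = 0.125
V(S) = 1.5,  V(T) = 0.234375
ρ = 0.125 / √(1.5·0.234375) ≈ 0.2108

0.2108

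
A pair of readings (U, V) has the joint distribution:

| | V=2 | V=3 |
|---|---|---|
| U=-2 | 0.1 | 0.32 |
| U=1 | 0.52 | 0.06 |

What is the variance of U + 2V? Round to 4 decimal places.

E[U] = -0.26,  E[V] = 2.38,  E[UV] = -1.1
var(U) = 2.26 − (-0.26)² = 2.1924;  var(V) = 5.9 − (2.38)² = 0.2356
Cov(U,V) = -1.1 − (-0.26)(2.38) = -0.4812
var(U + 2V) = (1)²·2.1924 + (2)²·0.2356 + 2·(1)·(2)·-0.4812 = 1.21

1.2100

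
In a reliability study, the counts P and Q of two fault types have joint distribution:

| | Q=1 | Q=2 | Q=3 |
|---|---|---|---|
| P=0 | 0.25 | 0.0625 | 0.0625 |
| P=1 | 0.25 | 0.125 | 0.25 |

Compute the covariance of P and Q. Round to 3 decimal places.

0.117

E[P] = 0.625,  E[Q] = 1.8125
E[PQ] = 1.25
Cov(P,Q) = E[PQ] − E[P]E[Q] = 1.25 − (0.625)(1.8125) = 0.1171875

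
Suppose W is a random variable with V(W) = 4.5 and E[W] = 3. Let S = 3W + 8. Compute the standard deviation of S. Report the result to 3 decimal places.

6.364

V(3W + 8) = (3)²·4.5 = 40.5
SD(S) = √40.5 ≈ 6.364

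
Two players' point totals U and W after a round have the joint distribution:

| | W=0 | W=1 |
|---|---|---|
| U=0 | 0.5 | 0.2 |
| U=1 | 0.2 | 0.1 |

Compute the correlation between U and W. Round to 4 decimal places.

E[U] = 0.3,  E[W] = 0.3
E[UW] = 0.1
Cov(U,W) = E[UW] − E[U]E[W] = 0.1 − (0.3)(0.3) = 0.01
var(U) = 0.21,  var(W) = 0.21
ρ = 0.01 / √(0.21·0.21) ≈ 0.0476

0.0476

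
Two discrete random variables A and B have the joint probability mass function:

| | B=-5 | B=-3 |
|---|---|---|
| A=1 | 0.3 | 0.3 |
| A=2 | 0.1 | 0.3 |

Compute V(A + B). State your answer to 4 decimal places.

1.4400

E[A] = 1.4,  E[B] = -3.8,  E[AB] = -5.2
V(A) = 2.2 − (1.4)² = 0.24;  V(B) = 15.4 − (-3.8)² = 0.96
Cov(A,B) = -5.2 − (1.4)(-3.8) = 0.12
V(A + B) = (1)²·0.24 + (1)²·0.96 + 2·(1)·(1)·0.12 = 1.44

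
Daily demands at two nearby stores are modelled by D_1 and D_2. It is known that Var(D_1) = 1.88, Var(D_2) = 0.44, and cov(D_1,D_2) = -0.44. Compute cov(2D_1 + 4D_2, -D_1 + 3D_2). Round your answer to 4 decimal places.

0.6400

cov(2D_1 + 4D_2, -D_1 + 3D_2) = (2)(-1)Var(D_1) + (4)(3)Var(D_2) + [(2)(3) + (4)(-1)]cov(D_1,D_2)
= -2·1.88 + 12·0.44 + 2·-0.44 = 0.64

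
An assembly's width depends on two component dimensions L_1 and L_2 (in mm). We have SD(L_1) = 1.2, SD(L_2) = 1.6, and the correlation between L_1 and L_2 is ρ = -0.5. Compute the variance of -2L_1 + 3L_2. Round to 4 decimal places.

V(L_1) = (1.2)² = 1.44;  V(L_2) = (1.6)² = 2.56
cov(L_1,L_2) = ρ·SD(L_1)·SD(L_2) = -0.5·1.2·1.6 = -0.96
V(-2L_1 + 3L_2) = (-2)²·V(L_1) + (3)²·V(L_2) + 2·(-2)·(3)·cov(L_1,L_2)
= 4·1.44 + 9·2.56 + -12·-0.96 = 40.32

40.3200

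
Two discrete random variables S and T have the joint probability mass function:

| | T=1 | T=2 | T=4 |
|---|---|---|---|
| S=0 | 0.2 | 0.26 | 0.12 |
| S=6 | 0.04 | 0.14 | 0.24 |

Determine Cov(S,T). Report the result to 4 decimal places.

1.4304

E[S] = 2.52,  E[T] = 2.48
E[ST] = 7.68
Cov(S,T) = E[ST] − E[S]E[T] = 7.68 − (2.52)(2.48) = 1.4304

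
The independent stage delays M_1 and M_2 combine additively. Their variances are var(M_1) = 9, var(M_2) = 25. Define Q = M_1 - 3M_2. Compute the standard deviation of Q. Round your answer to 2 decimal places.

15.30

By independence, var(Q) = (1)²var(M_1) + (-3)²var(M_2)
= (1)²·9 + (-3)²·25 = 234
SD(Q) = √234 ≈ 15.30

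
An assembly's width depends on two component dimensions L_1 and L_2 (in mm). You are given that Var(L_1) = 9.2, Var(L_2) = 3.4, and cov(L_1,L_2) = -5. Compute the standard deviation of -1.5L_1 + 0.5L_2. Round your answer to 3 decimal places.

Var(-1.5L_1 + 0.5L_2) = (-1.5)²·Var(L_1) + (0.5)²·Var(L_2) + 2·(-1.5)·(0.5)·cov(L_1,L_2)
= 2.25·9.2 + 0.25·3.4 + -1.5·-5 = 29.05
σ(-1.5L_1 + 0.5L_2) = √29.05 ≈ 5.390

5.390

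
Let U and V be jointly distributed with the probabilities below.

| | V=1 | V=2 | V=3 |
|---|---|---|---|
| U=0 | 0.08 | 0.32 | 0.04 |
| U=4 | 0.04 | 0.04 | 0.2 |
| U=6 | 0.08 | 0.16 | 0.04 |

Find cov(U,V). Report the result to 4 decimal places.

0.1760

E[U] = 2.8,  E[V] = 2.08
E[UV] = 6
cov(U,V) = E[UV] − E[U]E[V] = 6 − (2.8)(2.08) = 0.176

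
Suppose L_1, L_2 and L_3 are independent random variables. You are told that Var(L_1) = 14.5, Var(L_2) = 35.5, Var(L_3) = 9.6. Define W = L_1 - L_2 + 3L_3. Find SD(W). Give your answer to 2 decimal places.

By independence, Var(W) = (1)²Var(L_1) + (-1)²Var(L_2) + (3)²Var(L_3)
= (1)²·14.5 + (-1)²·35.5 + (3)²·9.6 = 136.4
SD(W) = √136.4 ≈ 11.68

11.68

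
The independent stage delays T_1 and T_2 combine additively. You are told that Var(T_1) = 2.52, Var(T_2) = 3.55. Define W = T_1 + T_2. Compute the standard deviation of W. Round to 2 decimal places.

By independence, Var(W) = (1)²Var(T_1) + (1)²Var(T_2)
= (1)²·2.52 + (1)²·3.55 = 6.07
σ(W) = √6.07 ≈ 2.46

2.46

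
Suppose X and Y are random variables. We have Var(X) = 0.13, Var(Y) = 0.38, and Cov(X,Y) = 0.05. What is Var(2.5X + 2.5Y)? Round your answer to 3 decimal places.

Var(2.5X + 2.5Y) = (2.5)²·Var(X) + (2.5)²·Var(Y) + 2·(2.5)·(2.5)·Cov(X,Y)
= 6.25·0.13 + 6.25·0.38 + 12.5·0.05 = 3.8125

3.813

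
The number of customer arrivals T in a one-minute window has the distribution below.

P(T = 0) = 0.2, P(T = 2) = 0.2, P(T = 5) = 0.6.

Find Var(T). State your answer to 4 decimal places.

E[T] = (0)(0.2) + (2)(0.2) + (5)(0.6) = 3.4
E[T²] = (0)²(0.2) + (2)²(0.2) + (5)²(0.6) = 15.8
Var(T) = E[T²] − (E[T])² = 15.8 − (3.4)² = 4.24

4.2400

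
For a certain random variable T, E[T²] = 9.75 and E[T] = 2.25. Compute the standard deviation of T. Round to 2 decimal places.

2.17

Var(T) = 9.75 − (2.25)² = 4.6875
SD(T) = √4.6875 ≈ 2.17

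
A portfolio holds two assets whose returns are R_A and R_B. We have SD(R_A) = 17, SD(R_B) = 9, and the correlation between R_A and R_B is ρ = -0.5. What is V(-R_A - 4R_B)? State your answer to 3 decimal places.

973.000

V(R_A) = (17)² = 289;  V(R_B) = (9)² = 81
Cov(R_A,R_B) = ρ·SD(R_A)·SD(R_B) = -0.5·17·9 = -76.5
V(-R_A - 4R_B) = (-1)²·V(R_A) + (-4)²·V(R_B) + 2·(-1)·(-4)·Cov(R_A,R_B)
= 1·289 + 16·81 + 8·-76.5 = 973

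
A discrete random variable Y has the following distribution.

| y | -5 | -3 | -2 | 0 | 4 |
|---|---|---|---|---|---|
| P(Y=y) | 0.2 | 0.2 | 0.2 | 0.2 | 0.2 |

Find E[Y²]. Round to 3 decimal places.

10.800

E[Y²] = (-5)²(0.2) + (-3)²(0.2) + (-2)²(0.2) + (0)²(0.2) + (4)²(0.2) = 10.8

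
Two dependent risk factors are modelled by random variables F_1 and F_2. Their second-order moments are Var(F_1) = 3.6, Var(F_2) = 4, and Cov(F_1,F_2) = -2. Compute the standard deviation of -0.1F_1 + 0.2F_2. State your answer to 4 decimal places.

0.5254

Var(-0.1F_1 + 0.2F_2) = (-0.1)²·Var(F_1) + (0.2)²·Var(F_2) + 2·(-0.1)·(0.2)·Cov(F_1,F_2)
= 0.01·3.6 + 0.04·4 + -0.04·-2 = 0.276
SD(-0.1F_1 + 0.2F_2) = √0.276 ≈ 0.5254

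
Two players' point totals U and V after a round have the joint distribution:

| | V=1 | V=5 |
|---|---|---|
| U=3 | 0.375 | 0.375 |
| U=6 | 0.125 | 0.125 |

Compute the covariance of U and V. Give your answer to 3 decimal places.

0.000

E[U] = 3.75,  E[V] = 3
E[UV] = 11.25
Cov(U,V) = E[UV] − E[U]E[V] = 11.25 − (3.75)(3) = 0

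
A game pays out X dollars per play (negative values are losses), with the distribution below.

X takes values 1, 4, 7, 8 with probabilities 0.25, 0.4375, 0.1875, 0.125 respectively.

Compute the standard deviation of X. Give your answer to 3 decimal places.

E[X] = (1)(0.25) + (4)(0.4375) + (7)(0.1875) + (8)(0.125) = 4.3125
E[X²] = (1)²(0.25) + (4)²(0.4375) + (7)²(0.1875) + (8)²(0.125) = 24.4375
V(X) = E[X²] − (E[X])² = 24.4375 − (4.3125)² = 5.83984375
SD(X) = √5.83984375 ≈ 2.417

2.417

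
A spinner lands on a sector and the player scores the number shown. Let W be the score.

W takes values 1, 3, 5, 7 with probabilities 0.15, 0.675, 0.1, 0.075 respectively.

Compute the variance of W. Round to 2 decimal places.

2.16

E[W] = (1)(0.15) + (3)(0.675) + (5)(0.1) + (7)(0.075) = 3.2
E[W²] = (1)²(0.15) + (3)²(0.675) + (5)²(0.1) + (7)²(0.075) = 12.4
Var(W) = E[W²] − (E[W])² = 12.4 − (3.2)² = 2.16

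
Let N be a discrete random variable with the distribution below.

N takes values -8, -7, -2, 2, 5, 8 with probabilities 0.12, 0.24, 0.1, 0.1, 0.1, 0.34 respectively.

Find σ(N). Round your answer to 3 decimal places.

E[N] = (-8)(0.12) + (-7)(0.24) + (-2)(0.1) + (2)(0.1) + (5)(0.1) + (8)(0.34) = 0.58
E[N²] = (-8)²(0.12) + (-7)²(0.24) + (-2)²(0.1) + (2)²(0.1) + (5)²(0.1) + (8)²(0.34) = 44.5
var(N) = E[N²] − (E[N])² = 44.5 − (0.58)² = 44.1636
σ(N) = √44.1636 ≈ 6.646

6.646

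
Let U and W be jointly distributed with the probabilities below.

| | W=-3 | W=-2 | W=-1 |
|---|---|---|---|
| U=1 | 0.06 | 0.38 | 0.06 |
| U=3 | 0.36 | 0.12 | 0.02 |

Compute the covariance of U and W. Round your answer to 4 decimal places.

E[U] = 2,  E[W] = -2.34
E[UW] = -5.02
cov(U,W) = E[UW] − E[U]E[W] = -5.02 − (2)(-2.34) = -0.34

-0.3400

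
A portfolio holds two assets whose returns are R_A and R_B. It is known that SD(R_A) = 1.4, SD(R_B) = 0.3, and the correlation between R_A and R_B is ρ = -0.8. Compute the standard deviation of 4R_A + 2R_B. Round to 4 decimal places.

5.1326

Var(R_A) = (1.4)² = 1.96;  Var(R_B) = (0.3)² = 0.09
Cov(R_A,R_B) = ρ·SD(R_A)·SD(R_B) = -0.8·1.4·0.3 = -0.336
Var(4R_A + 2R_B) = (4)²·Var(R_A) + (2)²·Var(R_B) + 2·(4)·(2)·Cov(R_A,R_B)
= 16·1.96 + 4·0.09 + 16·-0.336 = 26.344
SD(4R_A + 2R_B) = √26.344 ≈ 5.1326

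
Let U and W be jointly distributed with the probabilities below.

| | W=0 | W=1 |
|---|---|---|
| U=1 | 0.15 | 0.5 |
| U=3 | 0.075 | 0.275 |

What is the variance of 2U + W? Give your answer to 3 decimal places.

3.844

E[U] = 1.7,  E[W] = 0.775,  E[UW] = 1.325
Var(U) = 3.8 − (1.7)² = 0.91;  Var(W) = 0.775 − (0.775)² = 0.174375
Cov(U,W) = 1.325 − (1.7)(0.775) = 0.0075
Var(2U + W) = (2)²·0.91 + (1)²·0.174375 + 2·(2)·(1)·0.0075 = 3.844375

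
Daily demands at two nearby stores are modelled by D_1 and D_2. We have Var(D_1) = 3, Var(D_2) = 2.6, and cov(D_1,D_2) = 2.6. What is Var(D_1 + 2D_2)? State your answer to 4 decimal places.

23.8000

Var(D_1 + 2D_2) = (1)²·Var(D_1) + (2)²·Var(D_2) + 2·(1)·(2)·cov(D_1,D_2)
= 1·3 + 4·2.6 + 4·2.6 = 23.8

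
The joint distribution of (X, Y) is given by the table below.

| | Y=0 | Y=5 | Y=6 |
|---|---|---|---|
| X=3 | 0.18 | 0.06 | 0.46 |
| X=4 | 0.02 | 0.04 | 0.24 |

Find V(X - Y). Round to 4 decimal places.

5.3600

E[X] = 3.3,  E[Y] = 4.7,  E[XY] = 15.74
V(X) = 11.1 − (3.3)² = 0.21;  V(Y) = 27.7 − (4.7)² = 5.61
cov(X,Y) = 15.74 − (3.3)(4.7) = 0.23
V(X - Y) = (1)²·0.21 + (-1)²·5.61 + 2·(1)·(-1)·0.23 = 5.36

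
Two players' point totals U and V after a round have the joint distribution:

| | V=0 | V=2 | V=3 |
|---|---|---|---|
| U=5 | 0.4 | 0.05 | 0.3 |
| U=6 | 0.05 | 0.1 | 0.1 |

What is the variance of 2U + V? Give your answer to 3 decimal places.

E[U] = 5.25,  E[V] = 1.5,  E[UV] = 8
Var(U) = 27.75 − (5.25)² = 0.1875;  Var(V) = 4.2 − (1.5)² = 1.95
cov(U,V) = 8 − (5.25)(1.5) = 0.125
Var(2U + V) = (2)²·0.1875 + (1)²·1.95 + 2·(2)·(1)·0.125 = 3.2

3.200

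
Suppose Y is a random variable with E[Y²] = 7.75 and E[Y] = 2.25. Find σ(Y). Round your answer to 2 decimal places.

Var(Y) = 7.75 − (2.25)² = 2.6875
σ(Y) = √2.6875 ≈ 1.64

1.64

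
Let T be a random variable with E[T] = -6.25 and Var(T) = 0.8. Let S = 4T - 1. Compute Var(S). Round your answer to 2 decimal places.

12.80

Var(4T - 1) = (4)²·Var(T) = 16·0.8 = 12.8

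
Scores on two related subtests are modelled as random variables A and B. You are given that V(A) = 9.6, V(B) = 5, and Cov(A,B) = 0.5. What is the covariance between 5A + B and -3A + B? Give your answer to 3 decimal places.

-138.000

Cov(5A + B, -3A + B) = (5)(-3)V(A) + (1)(1)V(B) + [(5)(1) + (1)(-3)]Cov(A,B)
= -15·9.6 + 1·5 + 2·0.5 = -138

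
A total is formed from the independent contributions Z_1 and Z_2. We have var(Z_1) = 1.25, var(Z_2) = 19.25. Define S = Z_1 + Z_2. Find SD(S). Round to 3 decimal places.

4.528

By independence, var(S) = (1)²var(Z_1) + (1)²var(Z_2)
= (1)²·1.25 + (1)²·19.25 = 20.5
SD(S) = √20.5 ≈ 4.528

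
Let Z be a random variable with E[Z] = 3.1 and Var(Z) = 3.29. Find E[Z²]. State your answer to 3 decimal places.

12.900

E[Z²] = Var(Z) + (E[Z])² = 3.29 + (3.1)² = 12.9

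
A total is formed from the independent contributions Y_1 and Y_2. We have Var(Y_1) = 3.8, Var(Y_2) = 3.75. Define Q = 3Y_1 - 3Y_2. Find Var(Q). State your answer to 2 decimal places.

By independence, Var(Q) = (3)²Var(Y_1) + (-3)²Var(Y_2)
= (3)²·3.8 + (-3)²·3.75 = 67.95

67.95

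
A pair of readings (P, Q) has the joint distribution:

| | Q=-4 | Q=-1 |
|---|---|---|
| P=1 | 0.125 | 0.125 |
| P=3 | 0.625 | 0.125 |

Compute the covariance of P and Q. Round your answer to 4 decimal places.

-0.3750

E[P] = 2.5,  E[Q] = -3.25
E[PQ] = -8.5
Cov(P,Q) = E[PQ] − E[P]E[Q] = -8.5 − (2.5)(-3.25) = -0.375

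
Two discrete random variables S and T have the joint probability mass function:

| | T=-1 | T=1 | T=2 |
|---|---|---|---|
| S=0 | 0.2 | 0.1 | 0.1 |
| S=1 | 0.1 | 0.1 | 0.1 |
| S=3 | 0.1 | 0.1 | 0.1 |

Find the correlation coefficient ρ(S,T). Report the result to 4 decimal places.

0.1247

E[S] = 1.2,  E[T] = 0.5
E[ST] = 0.8
cov(S,T) = E[ST] − E[S]E[T] = 0.8 − (1.2)(0.5) = 0.2
Var(S) = 1.56,  Var(T) = 1.65
ρ = 0.2 / √(1.56·1.65) ≈ 0.1247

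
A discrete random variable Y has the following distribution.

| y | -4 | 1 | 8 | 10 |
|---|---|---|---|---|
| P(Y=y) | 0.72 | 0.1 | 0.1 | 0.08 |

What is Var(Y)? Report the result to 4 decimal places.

24.6276

E[Y] = (-4)(0.72) + (1)(0.1) + (8)(0.1) + (10)(0.08) = -1.18
E[Y²] = (-4)²(0.72) + (1)²(0.1) + (8)²(0.1) + (10)²(0.08) = 26.02
Var(Y) = E[Y²] − (E[Y])² = 26.02 − (-1.18)² = 24.6276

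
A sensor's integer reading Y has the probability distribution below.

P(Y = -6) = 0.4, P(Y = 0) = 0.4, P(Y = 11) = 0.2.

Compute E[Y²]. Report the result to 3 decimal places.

E[Y²] = (-6)²(0.4) + (0)²(0.4) + (11)²(0.2) = 38.6

38.600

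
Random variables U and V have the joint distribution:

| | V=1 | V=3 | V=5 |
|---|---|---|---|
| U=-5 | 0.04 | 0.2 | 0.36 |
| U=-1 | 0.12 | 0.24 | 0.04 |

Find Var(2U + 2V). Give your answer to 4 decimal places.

12.1344

E[U] = -3.4,  E[V] = 3.48,  E[UV] = -13.24
Var(U) = 15.4 − (-3.4)² = 3.84;  Var(V) = 14.12 − (3.48)² = 2.0096
Cov(U,V) = -13.24 − (-3.4)(3.48) = -1.408
Var(2U + 2V) = (2)²·3.84 + (2)²·2.0096 + 2·(2)·(2)·-1.408 = 12.1344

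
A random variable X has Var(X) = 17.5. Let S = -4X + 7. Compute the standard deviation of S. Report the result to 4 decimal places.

16.7332

Var(-4X + 7) = (-4)²·17.5 = 280
SD(S) = √280 ≈ 16.7332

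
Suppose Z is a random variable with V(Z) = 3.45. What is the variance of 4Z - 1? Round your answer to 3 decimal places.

55.200

V(4Z - 1) = (4)²·V(Z) = 16·3.45 = 55.2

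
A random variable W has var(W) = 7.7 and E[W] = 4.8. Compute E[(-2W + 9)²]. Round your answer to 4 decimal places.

31.1600

E[-2W + 9] = -2·4.8 + 9 = -0.6
var(-2W + 9) = (-2)²·7.7 = 30.8
E[(-2W + 9)²] = var((-2W + 9)) + (E[(-2W + 9)])² = 30.8 + (-0.6)² = 31.16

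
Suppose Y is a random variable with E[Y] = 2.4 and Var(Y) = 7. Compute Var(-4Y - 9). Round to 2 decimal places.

Var(-4Y - 9) = (-4)²·Var(Y) = 16·7 = 112

112.00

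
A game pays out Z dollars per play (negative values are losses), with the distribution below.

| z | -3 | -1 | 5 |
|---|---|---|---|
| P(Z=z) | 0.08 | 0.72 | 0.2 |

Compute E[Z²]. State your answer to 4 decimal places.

6.4400

E[Z²] = (-3)²(0.08) + (-1)²(0.72) + (5)²(0.2) = 6.44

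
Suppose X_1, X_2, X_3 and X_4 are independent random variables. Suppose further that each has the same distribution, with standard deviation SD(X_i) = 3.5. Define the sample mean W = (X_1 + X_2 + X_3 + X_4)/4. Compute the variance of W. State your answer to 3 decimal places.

V(X_i) = (3.5)² = 12.25
By independence, V(W) = (0.25)²V(X_1) + (0.25)²V(X_2) + (0.25)²V(X_3) + (0.25)²V(X_4)
= (0.25)²·12.25 + (0.25)²·12.25 + (0.25)²·12.25 + (0.25)²·12.25 = 3.0625

3.063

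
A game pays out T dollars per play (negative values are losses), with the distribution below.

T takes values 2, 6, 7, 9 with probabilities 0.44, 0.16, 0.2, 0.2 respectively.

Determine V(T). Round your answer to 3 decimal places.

E[T] = (2)(0.44) + (6)(0.16) + (7)(0.2) + (9)(0.2) = 5.04
E[T²] = (2)²(0.44) + (6)²(0.16) + (7)²(0.2) + (9)²(0.2) = 33.52
V(T) = E[T²] − (E[T])² = 33.52 − (5.04)² = 8.1184

8.118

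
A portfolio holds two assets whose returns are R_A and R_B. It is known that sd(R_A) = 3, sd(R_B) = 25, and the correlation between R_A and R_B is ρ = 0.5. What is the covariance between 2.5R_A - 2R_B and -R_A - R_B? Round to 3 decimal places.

Var(R_A) = (3)² = 9;  Var(R_B) = (25)² = 625
Cov(R_A,R_B) = ρ·sd(R_A)·sd(R_B) = 0.5·3·25 = 37.5
Cov(2.5R_A - 2R_B, -R_A - R_B) = (2.5)(-1)Var(R_A) + (-2)(-1)Var(R_B) + [(2.5)(-1) + (-2)(-1)]Cov(R_A,R_B)
= -2.5·9 + 2·625 + -0.5·37.5 = 1208.75

1208.750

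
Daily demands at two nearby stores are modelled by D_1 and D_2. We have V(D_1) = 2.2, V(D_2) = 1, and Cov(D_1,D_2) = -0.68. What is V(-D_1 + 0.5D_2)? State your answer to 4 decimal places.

V(-D_1 + 0.5D_2) = (-1)²·V(D_1) + (0.5)²·V(D_2) + 2·(-1)·(0.5)·Cov(D_1,D_2)
= 1·2.2 + 0.25·1 + -1·-0.68 = 3.13

3.1300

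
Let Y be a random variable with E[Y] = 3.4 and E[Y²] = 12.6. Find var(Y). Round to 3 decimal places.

var(Y) = 12.6 − (3.4)² = 1.04

1.040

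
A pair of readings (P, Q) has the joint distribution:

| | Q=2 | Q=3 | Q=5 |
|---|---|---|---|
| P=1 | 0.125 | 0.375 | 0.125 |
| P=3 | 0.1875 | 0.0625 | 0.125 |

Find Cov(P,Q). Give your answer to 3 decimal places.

-0.016

E[P] = 1.75,  E[Q] = 3.1875
E[PQ] = 5.5625
Cov(P,Q) = E[PQ] − E[P]E[Q] = 5.5625 − (1.75)(3.1875) = -0.015625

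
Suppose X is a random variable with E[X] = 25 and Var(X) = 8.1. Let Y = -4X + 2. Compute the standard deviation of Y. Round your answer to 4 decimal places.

Var(-4X + 2) = (-4)²·8.1 = 129.6
SD(Y) = √129.6 ≈ 11.3842

11.3842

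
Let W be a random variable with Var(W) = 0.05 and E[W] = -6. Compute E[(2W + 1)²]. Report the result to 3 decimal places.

E[2W + 1] = 2·-6 + 1 = -11
Var(2W + 1) = (2)²·0.05 = 0.2
E[(2W + 1)²] = Var((2W + 1)) + (E[(2W + 1)])² = 0.2 + (-11)² = 121.2

121.200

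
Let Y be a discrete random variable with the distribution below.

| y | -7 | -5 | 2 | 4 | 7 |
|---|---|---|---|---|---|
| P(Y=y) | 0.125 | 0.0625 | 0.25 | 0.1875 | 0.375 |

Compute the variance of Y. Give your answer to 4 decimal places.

E[Y] = (-7)(0.125) + (-5)(0.0625) + (2)(0.25) + (4)(0.1875) + (7)(0.375) = 2.6875
E[Y²] = (-7)²(0.125) + (-5)²(0.0625) + (2)²(0.25) + (4)²(0.1875) + (7)²(0.375) = 30.0625
var(Y) = E[Y²] − (E[Y])² = 30.0625 − (2.6875)² = 22.83984375

22.8398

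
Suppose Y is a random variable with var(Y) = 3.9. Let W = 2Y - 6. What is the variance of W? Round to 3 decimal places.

var(2Y - 6) = (2)²·var(Y) = 4·3.9 = 15.6

15.600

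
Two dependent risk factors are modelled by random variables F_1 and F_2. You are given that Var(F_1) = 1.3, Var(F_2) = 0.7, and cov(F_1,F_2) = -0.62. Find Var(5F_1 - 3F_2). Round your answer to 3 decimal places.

57.400

Var(5F_1 - 3F_2) = (5)²·Var(F_1) + (-3)²·Var(F_2) + 2·(5)·(-3)·cov(F_1,F_2)
= 25·1.3 + 9·0.7 + -30·-0.62 = 57.4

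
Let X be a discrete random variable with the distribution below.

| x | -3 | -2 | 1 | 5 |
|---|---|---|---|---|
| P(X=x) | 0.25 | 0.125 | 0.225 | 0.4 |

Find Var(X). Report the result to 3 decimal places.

11.474

E[X] = (-3)(0.25) + (-2)(0.125) + (1)(0.225) + (5)(0.4) = 1.225
E[X²] = (-3)²(0.25) + (-2)²(0.125) + (1)²(0.225) + (5)²(0.4) = 12.975
Var(X) = E[X²] − (E[X])² = 12.975 − (1.225)² = 11.474375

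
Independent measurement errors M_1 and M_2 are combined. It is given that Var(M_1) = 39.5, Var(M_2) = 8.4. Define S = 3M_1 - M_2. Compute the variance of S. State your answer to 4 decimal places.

363.9000

By independence, Var(S) = (3)²Var(M_1) + (-1)²Var(M_2)
= (3)²·39.5 + (-1)²·8.4 = 363.9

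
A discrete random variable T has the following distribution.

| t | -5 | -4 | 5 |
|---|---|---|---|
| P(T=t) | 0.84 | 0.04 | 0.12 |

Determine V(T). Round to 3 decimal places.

E[T] = (-5)(0.84) + (-4)(0.04) + (5)(0.12) = -3.76
E[T²] = (-5)²(0.84) + (-4)²(0.04) + (5)²(0.12) = 24.64
V(T) = E[T²] − (E[T])² = 24.64 − (-3.76)² = 10.5024

10.502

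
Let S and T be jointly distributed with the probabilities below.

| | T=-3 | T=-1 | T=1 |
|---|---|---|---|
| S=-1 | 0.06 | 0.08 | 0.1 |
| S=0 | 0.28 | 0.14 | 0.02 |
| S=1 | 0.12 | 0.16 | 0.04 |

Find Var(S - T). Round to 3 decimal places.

E[S] = 0.08,  E[T] = -1.6,  E[ST] = -0.32
Var(S) = 0.56 − (0.08)² = 0.5536;  Var(T) = 4.68 − (-1.6)² = 2.12
Cov(S,T) = -0.32 − (0.08)(-1.6) = -0.192
Var(S - T) = (1)²·0.5536 + (-1)²·2.12 + 2·(1)·(-1)·-0.192 = 3.0576

3.058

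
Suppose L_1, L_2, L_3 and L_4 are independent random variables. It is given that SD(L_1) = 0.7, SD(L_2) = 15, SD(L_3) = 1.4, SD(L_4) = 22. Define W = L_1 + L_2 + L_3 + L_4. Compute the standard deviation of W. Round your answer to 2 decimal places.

var(L_1) = 0.49, var(L_2) = 225, var(L_3) = 1.96, var(L_4) = 484
By independence, var(W) = (1)²var(L_1) + (1)²var(L_2) + (1)²var(L_3) + (1)²var(L_4)
= (1)²·0.49 + (1)²·225 + (1)²·1.96 + (1)²·484 = 711.45
SD(W) = √711.45 ≈ 26.67

26.67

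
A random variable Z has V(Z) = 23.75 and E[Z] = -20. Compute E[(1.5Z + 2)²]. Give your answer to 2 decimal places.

837.44

E[1.5Z + 2] = 1.5·-20 + 2 = -28
V(1.5Z + 2) = (1.5)²·23.75 = 53.4375
E[(1.5Z + 2)²] = V((1.5Z + 2)) + (E[(1.5Z + 2)])² = 53.4375 + (-28)² = 837.4375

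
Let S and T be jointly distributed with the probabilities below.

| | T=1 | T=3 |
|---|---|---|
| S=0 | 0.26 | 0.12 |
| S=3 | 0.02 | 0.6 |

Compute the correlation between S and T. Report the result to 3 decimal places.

0.705

E[S] = 1.86,  E[T] = 2.44
E[ST] = 5.46
cov(S,T) = E[ST] − E[S]E[T] = 5.46 − (1.86)(2.44) = 0.9216
V(S) = 2.1204,  V(T) = 0.8064
ρ = 0.9216 / √(2.1204·0.8064) ≈ 0.705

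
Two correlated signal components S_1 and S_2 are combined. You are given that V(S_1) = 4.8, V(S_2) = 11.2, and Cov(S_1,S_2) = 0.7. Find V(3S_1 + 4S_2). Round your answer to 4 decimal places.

239.2000

V(3S_1 + 4S_2) = (3)²·V(S_1) + (4)²·V(S_2) + 2·(3)·(4)·Cov(S_1,S_2)
= 9·4.8 + 16·11.2 + 24·0.7 = 239.2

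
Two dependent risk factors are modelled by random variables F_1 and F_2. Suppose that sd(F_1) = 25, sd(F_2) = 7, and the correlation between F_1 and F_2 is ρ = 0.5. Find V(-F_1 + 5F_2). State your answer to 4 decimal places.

975.0000

V(F_1) = (25)² = 625;  V(F_2) = (7)² = 49
Cov(F_1,F_2) = ρ·sd(F_1)·sd(F_2) = 0.5·25·7 = 87.5
V(-F_1 + 5F_2) = (-1)²·V(F_1) + (5)²·V(F_2) + 2·(-1)·(5)·Cov(F_1,F_2)
= 1·625 + 25·49 + -10·87.5 = 975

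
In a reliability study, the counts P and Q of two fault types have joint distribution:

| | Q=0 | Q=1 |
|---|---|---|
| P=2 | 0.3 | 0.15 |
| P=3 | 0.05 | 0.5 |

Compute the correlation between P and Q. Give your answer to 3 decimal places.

E[P] = 2.55,  E[Q] = 0.65
E[PQ] = 1.8
Cov(P,Q) = E[PQ] − E[P]E[Q] = 1.8 − (2.55)(0.65) = 0.1425
V(P) = 0.2475,  V(Q) = 0.2275
ρ = 0.1425 / √(0.2475·0.2275) ≈ 0.601

0.601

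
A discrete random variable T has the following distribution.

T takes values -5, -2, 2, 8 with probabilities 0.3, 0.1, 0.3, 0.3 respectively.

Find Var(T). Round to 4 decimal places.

26.6100

E[T] = (-5)(0.3) + (-2)(0.1) + (2)(0.3) + (8)(0.3) = 1.3
E[T²] = (-5)²(0.3) + (-2)²(0.1) + (2)²(0.3) + (8)²(0.3) = 28.3
Var(T) = E[T²] − (E[T])² = 28.3 − (1.3)² = 26.61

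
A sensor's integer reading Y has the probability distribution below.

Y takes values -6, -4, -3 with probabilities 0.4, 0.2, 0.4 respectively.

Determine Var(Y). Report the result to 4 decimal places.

E[Y] = (-6)(0.4) + (-4)(0.2) + (-3)(0.4) = -4.4
E[Y²] = (-6)²(0.4) + (-4)²(0.2) + (-3)²(0.4) = 21.2
Var(Y) = E[Y²] − (E[Y])² = 21.2 − (-4.4)² = 1.84

1.8400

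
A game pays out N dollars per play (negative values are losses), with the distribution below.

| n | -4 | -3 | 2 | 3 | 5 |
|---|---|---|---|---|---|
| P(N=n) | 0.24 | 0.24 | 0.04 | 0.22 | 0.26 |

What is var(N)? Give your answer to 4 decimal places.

E[N] = (-4)(0.24) + (-3)(0.24) + (2)(0.04) + (3)(0.22) + (5)(0.26) = 0.36
E[N²] = (-4)²(0.24) + (-3)²(0.24) + (2)²(0.04) + (3)²(0.22) + (5)²(0.26) = 14.64
var(N) = E[N²] − (E[N])² = 14.64 − (0.36)² = 14.5104

14.5104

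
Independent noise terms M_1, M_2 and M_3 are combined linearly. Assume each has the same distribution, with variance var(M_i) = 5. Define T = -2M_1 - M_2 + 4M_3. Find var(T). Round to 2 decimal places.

By independence, var(T) = (-2)²var(M_1) + (-1)²var(M_2) + (4)²var(M_3)
= (-2)²·5 + (-1)²·5 + (4)²·5 = 105

105.00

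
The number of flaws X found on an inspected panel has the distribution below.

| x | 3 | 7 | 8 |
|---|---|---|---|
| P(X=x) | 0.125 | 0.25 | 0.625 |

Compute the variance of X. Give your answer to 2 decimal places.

2.61

E[X] = (3)(0.125) + (7)(0.25) + (8)(0.625) = 7.125
E[X²] = (3)²(0.125) + (7)²(0.25) + (8)²(0.625) = 53.375
V(X) = E[X²] − (E[X])² = 53.375 − (7.125)² = 2.609375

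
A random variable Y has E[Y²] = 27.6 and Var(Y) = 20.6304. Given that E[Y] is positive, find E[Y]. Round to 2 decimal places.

(E[Y])² = E[Y²] − Var(Y) = 27.6 − 20.6304 = 6.9696
E[Y] = √6.9696 = 2.64

2.64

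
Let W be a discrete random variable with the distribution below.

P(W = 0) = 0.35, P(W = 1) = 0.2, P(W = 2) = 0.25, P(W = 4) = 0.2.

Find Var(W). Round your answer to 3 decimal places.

2.150

E[W] = (0)(0.35) + (1)(0.2) + (2)(0.25) + (4)(0.2) = 1.5
E[W²] = (0)²(0.35) + (1)²(0.2) + (2)²(0.25) + (4)²(0.2) = 4.4
Var(W) = E[W²] − (E[W])² = 4.4 − (1.5)² = 2.15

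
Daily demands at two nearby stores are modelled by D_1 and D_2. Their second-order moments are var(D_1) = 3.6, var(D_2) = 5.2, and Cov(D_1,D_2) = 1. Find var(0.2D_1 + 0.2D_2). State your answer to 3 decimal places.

var(0.2D_1 + 0.2D_2) = (0.2)²·var(D_1) + (0.2)²·var(D_2) + 2·(0.2)·(0.2)·Cov(D_1,D_2)
= 0.04·3.6 + 0.04·5.2 + 0.08·1 = 0.432

0.432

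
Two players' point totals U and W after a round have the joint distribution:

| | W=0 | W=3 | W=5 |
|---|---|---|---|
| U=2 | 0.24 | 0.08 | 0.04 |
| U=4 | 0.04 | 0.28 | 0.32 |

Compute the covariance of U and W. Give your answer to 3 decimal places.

E[U] = 3.28,  E[W] = 2.88
E[UW] = 10.64
Cov(U,W) = E[UW] − E[U]E[W] = 10.64 − (3.28)(2.88) = 1.1936

1.194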